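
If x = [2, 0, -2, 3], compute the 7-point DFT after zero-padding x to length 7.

Original 4-point DFT: [3, 4+3i, -3, 4-3i]
Zero-padded 7-point DFT provides frequency interpolation.

DFT_7([x, 0, ...]) = [3, -0.2579+0.6482i, 5.6724+1.4777i, 0.0855-4.4884i, 0.0855+4.4884i, 5.6724-1.4777i, -0.2579-0.6482i]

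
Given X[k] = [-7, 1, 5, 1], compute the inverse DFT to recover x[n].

x[n] = (1/4) Σ(k=0 to 3) X[k] · e^(2πikn/4)

Computing each x[n]:
x[0] = 0
x[1] = -3
x[2] = -1
x[3] = -3

x = [0, -3, -1, -3]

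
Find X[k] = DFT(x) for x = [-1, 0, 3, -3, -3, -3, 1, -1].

X[k] = Σ(n=0 to 7) x[n] · ω_8^(nk)
where ω_8 = e^(-2πi/8)

Computing each X[k]:
X[0] = -7
X[1] = 5.5355-2.7071i
X[2] = -8-1i
X[3] = -1.5355+1.2929i
X[4] = 7
X[5] = -1.5355-1.2929i
X[6] = -8+1i
X[7] = 5.5355+2.7071i

X = [-7, 5.5355-2.7071i, -8-1i, -1.5355+1.2929i, 7, -1.5355-1.2929i, -8+1i, 5.5355+2.7071i]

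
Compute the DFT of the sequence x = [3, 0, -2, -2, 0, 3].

X[k] = Σ(n=0 to 5) x[n] · ω_6^(nk)
where ω_6 = e^(-2πi/6)

Computing each X[k]:
X[0] = 2
X[1] = 7.5000+4.3301i
X[2] = 0.5000+0.8660i
X[3] = 0
X[4] = 0.5000-0.8660i
X[5] = 7.5000-4.3301i

X = [2, 7.5000+4.3301i, 0.5000+0.8660i, 0, 0.5000-0.8660i, 7.5000-4.3301i]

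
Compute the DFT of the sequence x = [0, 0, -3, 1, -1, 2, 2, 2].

X[k] = Σ(n=0 to 7) x[n] · ω_8^(nk)
where ω_8 = e^(-2πi/8)

Computing each X[k]:
X[0] = 3
X[1] = 0.2929+7.1213i
X[2] = 1i
X[3] = 1.7071-2.8787i
X[4] = -7
X[5] = 1.7071+2.8787i
X[6] = -1i
X[7] = 0.2929-7.1213i

X = [3, 0.2929+7.1213i, 1i, 1.7071-2.8787i, -7, 1.7071+2.8787i, -1i, 0.2929-7.1213i]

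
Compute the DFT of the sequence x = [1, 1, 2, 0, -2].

X[k] = Σ(n=0 to 4) x[n] · ω_5^(nk)
where ω_5 = e^(-2πi/5)

Computing each X[k]:
X[0] = 2
X[1] = -0.9271-4.0287i
X[2] = 2.4271+0.1388i
X[3] = 2.4271-0.1388i
X[4] = -0.9271+4.0287i

X = [2, -0.9271-4.0287i, 2.4271+0.1388i, 2.4271-0.1388i, -0.9271+4.0287i]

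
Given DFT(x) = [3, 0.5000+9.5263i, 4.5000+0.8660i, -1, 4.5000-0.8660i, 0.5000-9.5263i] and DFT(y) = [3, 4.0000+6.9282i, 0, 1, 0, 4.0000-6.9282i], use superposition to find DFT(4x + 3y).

By linearity: DFT(4x + 3y) = 4·DFT(x) + 3·DFT(y)
= 4·[3, 0.5000+9.5263i, 4.5000+0.8660i, -1, 4.5000-0.8660i, 0.5000-9.5263i] + 3·[3, 4.0000+6.9282i, 0, 1, 0, 4.0000-6.9282i]

Computing element-wise:
Z[0] = 4·(3) + 3·(3) = 21
Z[1] = 4·(0.5000+9.5263i) + 3·(4.0000+6.9282i) = 14.0000+58.8898i
Z[2] = 4·(4.5000+0.8660i) + 3·(0) = 18.0000+3.4640i
Z[3] = 4·(-1) + 3·(1) = -1
Z[4] = 4·(4.5000-0.8660i) + 3·(0) = 18.0000-3.4640i
Z[5] = 4·(0.5000-9.5263i) + 3·(4.0000-6.9282i) = 14.0000-58.8898i

DFT(4x + 3y) = 4·X + 3·Y = [21, 14.0000+58.8898i, 18.0000+3.4640i, -1, 18.0000-3.4640i, 14.0000-58.8898i]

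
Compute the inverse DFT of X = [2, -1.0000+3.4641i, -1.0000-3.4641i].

x[n] = (1/3) Σ(k=0 to 2) X[k] · e^(2πikn/3)

Computing each x[n]:
x[0] = 0
x[1] = -1
x[2] = 3

x = [0, -1, 3]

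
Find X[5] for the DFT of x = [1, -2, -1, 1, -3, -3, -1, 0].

X[5] = Σ(n=0 to 7) x[n] · ω_8^(5n) where ω_8 = e^(-2πi/8)
= (1)·ω_8^0 + (-2)·ω_8^5 + (-1)·ω_8^10 + (1)·ω_8^15 + (-3)·ω_8^20 + (-3)·ω_8^25 + (-1)·ω_8^30 + (0)·ω_8^35

X[5] = 4.0000+1.4142i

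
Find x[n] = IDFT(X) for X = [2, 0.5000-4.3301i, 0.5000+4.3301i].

x[n] = (1/3) Σ(k=0 to 2) X[k] · e^(2πikn/3)

Computing each x[n]:
x[0] = 1
x[1] = 3
x[2] = -2

x = [1, 3, -2]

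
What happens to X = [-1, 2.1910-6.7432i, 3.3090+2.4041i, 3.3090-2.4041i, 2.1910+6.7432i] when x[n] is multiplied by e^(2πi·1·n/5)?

Modulation property: DFT(ω_5^(-1n)·x[n]) = X[(k-1) mod 5], so circularly shift X by 1 positions.

X[k-1] = [2.1910+6.7432i, -1, 2.1910-6.7432i, 3.3090+2.4041i, 3.3090-2.4041i]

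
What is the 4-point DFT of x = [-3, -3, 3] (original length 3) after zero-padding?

Original 3-point DFT: [-3, -3.0000+5.1962i, -3.0000-5.1962i]
Zero-padded 4-point DFT provides frequency interpolation.

DFT_4([x, 0, ...]) = [-3, -6+3i, 3, -6-3i]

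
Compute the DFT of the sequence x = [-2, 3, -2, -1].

X[k] = Σ(n=0 to 3) x[n] · ω_4^(nk)
where ω_4 = e^(-2πi/4)

Computing each X[k]:
X[0] = -2
X[1] = -4i
X[2] = -6
X[3] = 4i

X = [-2, -4i, -6, 4i]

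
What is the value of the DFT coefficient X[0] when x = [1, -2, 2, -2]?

X[0] = Σ(n=0 to 3) x[n] · ω_4^0 = Σ x[n]
= (1) + (-2) + (2) + (-2)

X[0] = -1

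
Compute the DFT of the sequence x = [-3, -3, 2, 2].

X[k] = Σ(n=0 to 3) x[n] · ω_4^(nk)
where ω_4 = e^(-2πi/4)

Computing each X[k]:
X[0] = -2
X[1] = -5+5i
X[2] = 0
X[3] = -5-5i

X = [-2, -5+5i, 0, -5-5i]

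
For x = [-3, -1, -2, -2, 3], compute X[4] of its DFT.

X[4] = Σ(n=0 to 4) x[n] · ω_5^(4n) where ω_5 = e^(-2πi/5)
= (-3)·ω_5^0 + (-1)·ω_5^4 + (-2)·ω_5^8 + (-2)·ω_5^12 + (3)·ω_5^16

X[4] = 0.8541-3.8042i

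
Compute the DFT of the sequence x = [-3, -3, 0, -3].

X[k] = Σ(n=0 to 3) x[n] · ω_4^(nk)
where ω_4 = e^(-2πi/4)

Computing each X[k]:
X[0] = -9
X[1] = -3
X[2] = 3
X[3] = -3

X = [-9, -3, 3, -3]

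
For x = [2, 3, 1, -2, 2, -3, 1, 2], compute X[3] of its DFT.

X[3] = Σ(n=0 to 7) x[n] · ω_8^(3n) where ω_8 = e^(-2πi/8)
= (2)·ω_8^0 + (3)·ω_8^3 + (1)·ω_8^6 + (-2)·ω_8^9 + (2)·ω_8^12 + (-3)·ω_8^15 + (1)·ω_8^18 + (2)·ω_8^21

X[3] = -7.0711-1.4142i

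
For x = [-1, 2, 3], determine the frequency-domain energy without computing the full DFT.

Parseval: Σ|x[n]|² = (1/N)Σ|X[k]|², so Σ|X[k]|² = N·Σ|x[n]|² = 3·14.0000

Σ|X[k]|² = N·Σ|x[n]|² = 3·14.0000 = 42.0000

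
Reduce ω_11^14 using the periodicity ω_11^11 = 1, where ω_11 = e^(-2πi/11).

Since ω_11^11 = 1, powers reduce modulo 11.
14 mod 11 = 3
So ω_11^14 = ω_11^3 = e^(-2πi·3/11)

ω_11^14 = ω_11^3 = -0.1423-0.9898i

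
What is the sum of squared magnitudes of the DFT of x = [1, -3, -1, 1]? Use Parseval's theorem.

Parseval: Σ|x[n]|² = (1/N)Σ|X[k]|², so Σ|X[k]|² = N·Σ|x[n]|² = 4·12.0000

Σ|X[k]|² = N·Σ|x[n]|² = 4·12.0000 = 48.0000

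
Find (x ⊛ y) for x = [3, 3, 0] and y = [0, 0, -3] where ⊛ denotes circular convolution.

(x ⊛ y)[n] = Σ(m=0 to 2) x[m] · y[(n-m) mod 3]

Computing each output sample:
(x ⊛ y)[0] = -9
(x ⊛ y)[1] = 0
(x ⊛ y)[2] = -9

x ⊛ y = [-9, 0, -9]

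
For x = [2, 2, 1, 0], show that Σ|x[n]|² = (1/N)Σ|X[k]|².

Time domain:
Σ|x[n]|² = |2|² + |2|² + |1|² + |0|² = 9.0000

Frequency domain:
(1/4)Σ|X[k]|² = (1/4)(|5|² + |1-2i|² + |1|² + |1+2i|²) = (1/4)·36.0000 = 9.0000

Both sides agree, confirming Parseval's theorem.

Σ|x[n]|² = (1/N)Σ|X[k]|² = 9.0000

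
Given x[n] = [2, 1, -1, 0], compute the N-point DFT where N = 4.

X[k] = Σ(n=0 to 3) x[n] · ω_4^(nk)
where ω_4 = e^(-2πi/4)

Computing each X[k]:
X[0] = 2
X[1] = 3-1i
X[2] = 0
X[3] = 3+1i

X = [2, 3-1i, 0, 3+1i]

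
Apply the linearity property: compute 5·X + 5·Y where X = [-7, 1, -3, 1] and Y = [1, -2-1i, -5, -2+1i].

By linearity: DFT(5x + 5y) = 5·DFT(x) + 5·DFT(y)
= 5·[-7, 1, -3, 1] + 5·[1, -2-1i, -5, -2+1i]

Computing element-wise:
Z[0] = 5·(-7) + 5·(1) = -30
Z[1] = 5·(1) + 5·(-2-1i) = -5-5i
Z[2] = 5·(-3) + 5·(-5) = -40
Z[3] = 5·(1) + 5·(-2+1i) = -5+5i

DFT(5x + 5y) = 5·X + 5·Y = [-30, -5-5i, -40, -5+5i]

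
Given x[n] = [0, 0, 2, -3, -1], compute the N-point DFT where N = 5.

X[k] = Σ(n=0 to 4) x[n] · ω_5^(nk)
where ω_5 = e^(-2πi/5)

Computing each X[k]:
X[0] = -2
X[1] = 0.5000-3.8900i
X[2] = 0.5000+4.1675i
X[3] = 0.5000-4.1675i
X[4] = 0.5000+3.8900i

X = [-2, 0.5000-3.8900i, 0.5000+4.1675i, 0.5000-4.1675i, 0.5000+3.8900i]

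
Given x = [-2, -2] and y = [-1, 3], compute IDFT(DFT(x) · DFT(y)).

(x ⊛ y)[n] = Σ(m=0 to 1) x[m] · y[(n-m) mod 2]

Computing each output sample:
(x ⊛ y)[0] = -4
(x ⊛ y)[1] = -4

x ⊛ y = [-4, -4]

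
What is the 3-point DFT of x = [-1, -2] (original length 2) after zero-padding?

Original 2-point DFT: [-3, 1]
Zero-padded 3-point DFT provides frequency interpolation.

DFT_3([x, 0, ...]) = [-3, 1.7321i, -1.7321i]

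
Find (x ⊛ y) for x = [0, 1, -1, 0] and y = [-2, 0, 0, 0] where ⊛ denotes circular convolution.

(x ⊛ y)[n] = Σ(m=0 to 3) x[m] · y[(n-m) mod 4]

Computing each output sample:
(x ⊛ y)[0] = 0
(x ⊛ y)[1] = -2
(x ⊛ y)[2] = 2
(x ⊛ y)[3] = 0

x ⊛ y = [0, -2, 2, 0]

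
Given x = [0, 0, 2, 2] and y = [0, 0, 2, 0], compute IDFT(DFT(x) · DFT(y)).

(x ⊛ y)[n] = Σ(m=0 to 3) x[m] · y[(n-m) mod 4]

Computing each output sample:
(x ⊛ y)[0] = 4
(x ⊛ y)[1] = 4
(x ⊛ y)[2] = 0
(x ⊛ y)[3] = 0

x ⊛ y = [4, 4, 0, 0]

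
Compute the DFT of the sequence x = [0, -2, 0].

X[k] = Σ(n=0 to 2) x[n] · ω_3^(nk)
where ω_3 = e^(-2πi/3)

Computing each X[k]:
X[0] = -2
X[1] = 1.0000+1.7321i
X[2] = 1.0000-1.7321i

X = [-2, 1.0000+1.7321i, 1.0000-1.7321i]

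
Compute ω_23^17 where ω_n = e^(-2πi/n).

ω_23^17 = e^(-2πi·17/23)
= cos(-2π·17/23) + i·sin(-2π·17/23)
= cos(-34π/23) + i·sin(-34π/23)

ω_23^17 = cos(-34π/23) + i·sin(-34π/23) = -0.0682+0.9977i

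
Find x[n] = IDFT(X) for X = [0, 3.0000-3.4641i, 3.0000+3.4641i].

x[n] = (1/3) Σ(k=0 to 2) X[k] · e^(2πikn/3)

Computing each x[n]:
x[0] = 2
x[1] = 1
x[2] = -3

x = [2, 1, -3]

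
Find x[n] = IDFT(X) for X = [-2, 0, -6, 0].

x[n] = (1/4) Σ(k=0 to 3) X[k] · e^(2πikn/4)

Computing each x[n]:
x[0] = -2
x[1] = 1
x[2] = -2
x[3] = 1

x = [-2, 1, -2, 1]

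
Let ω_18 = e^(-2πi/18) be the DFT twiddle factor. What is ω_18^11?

ω_18^11 = e^(-2πi·11/18)
= cos(-2π·11/18) + i·sin(-2π·11/18)
= cos(-22π/18) + i·sin(-22π/18)

ω_18^11 = cos(-22π/18) + i·sin(-22π/18) = -0.7660+0.6428i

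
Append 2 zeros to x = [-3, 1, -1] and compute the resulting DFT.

Original 3-point DFT: [-3, -3.0000-1.7321i, -3.0000+1.7321i]
Zero-padded 5-point DFT provides frequency interpolation.

DFT_5([x, 0, ...]) = [-3, -1.8820-0.3633i, -4.1180-1.5388i, -4.1180+1.5388i, -1.8820+0.3633i]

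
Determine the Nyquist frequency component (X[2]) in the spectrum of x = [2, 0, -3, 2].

X[2] = Σ(n=0 to 3) x[n] · ω_4^(2n) where ω_4 = e^(-2πi/4)
= (2)·ω_4^0 + (0)·ω_4^2 + (-3)·ω_4^4 + (2)·ω_4^6

X[2] = -3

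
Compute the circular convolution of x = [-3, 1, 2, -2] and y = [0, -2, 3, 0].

(x ⊛ y)[n] = Σ(m=0 to 3) x[m] · y[(n-m) mod 4]

Computing each output sample:
(x ⊛ y)[0] = 10
(x ⊛ y)[1] = 0
(x ⊛ y)[2] = -11
(x ⊛ y)[3] = -1

x ⊛ y = [10, 0, -11, -1]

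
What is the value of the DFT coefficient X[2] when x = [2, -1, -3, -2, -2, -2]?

X[2] = Σ(n=0 to 5) x[n] · ω_6^(2n) where ω_6 = e^(-2πi/6)
= (2)·ω_6^0 + (-1)·ω_6^2 + (-3)·ω_6^4 + (-2)·ω_6^6 + (-2)·ω_6^8 + (-2)·ω_6^10

X[2] = 4.0000-1.7321i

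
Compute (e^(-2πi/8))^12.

Since ω_8^8 = 1, powers reduce modulo 8.
12 mod 8 = 4
So ω_8^12 = ω_8^4 = e^(-2πi·4/8)

ω_8^12 = ω_8^4 = -1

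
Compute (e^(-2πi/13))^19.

Since ω_13^13 = 1, powers reduce modulo 13.
19 mod 13 = 6
So ω_13^19 = ω_13^6 = e^(-2πi·6/13)

ω_13^19 = ω_13^6 = -0.9709-0.2393i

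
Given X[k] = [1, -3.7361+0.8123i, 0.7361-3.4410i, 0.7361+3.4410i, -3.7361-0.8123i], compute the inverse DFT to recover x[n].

x[n] = (1/5) Σ(k=0 to 4) X[k] · e^(2πikn/5)

Computing each x[n]:
x[0] = -1
x[1] = 0
x[2] = 0
x[3] = 3
x[4] = -1

x = [-1, 0, 0, 3, -1]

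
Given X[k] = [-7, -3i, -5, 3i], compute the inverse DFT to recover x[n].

x[n] = (1/4) Σ(k=0 to 3) X[k] · e^(2πikn/4)

Computing each x[n]:
x[0] = -3
x[1] = 1
x[2] = -3
x[3] = -2

x = [-3, 1, -3, -2]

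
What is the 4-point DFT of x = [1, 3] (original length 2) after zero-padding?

Original 2-point DFT: [4, -2]
Zero-padded 4-point DFT provides frequency interpolation.

DFT_4([x, 0, ...]) = [4, 1-3i, -2, 1+3i]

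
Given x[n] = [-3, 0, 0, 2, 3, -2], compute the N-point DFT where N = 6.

X[k] = Σ(n=0 to 5) x[n] · ω_6^(nk)
where ω_6 = e^(-2πi/6)

Computing each X[k]:
X[0] = 0
X[1] = -7.5000+0.8660i
X[2] = -1.5000-4.3301i
X[3] = 0
X[4] = -1.5000+4.3301i
X[5] = -7.5000-0.8660i

X = [0, -7.5000+0.8660i, -1.5000-4.3301i, 0, -1.5000+4.3301i, -7.5000-0.8660i]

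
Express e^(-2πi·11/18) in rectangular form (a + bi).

ω_18^11 = e^(-2πi·11/18)
= cos(-2π·11/18) + i·sin(-2π·11/18)
= cos(-22π/18) + i·sin(-22π/18)

ω_18^11 = cos(-22π/18) + i·sin(-22π/18) = -0.7660+0.6428i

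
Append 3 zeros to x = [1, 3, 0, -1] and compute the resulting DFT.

Original 4-point DFT: [3, 1-4i, -1, 1+4i]
Zero-padded 7-point DFT provides frequency interpolation.

DFT_7([x, 0, ...]) = [3, 3.7714-1.9116i, -0.2911-3.7066i, -1.4804-0.3267i, -1.4804+0.3267i, -0.2911+3.7066i, 3.7714+1.9116i]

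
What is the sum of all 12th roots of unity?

Sum of all nth roots of unity equals 0 for n > 1 (geometric series with r ≠ 1).

0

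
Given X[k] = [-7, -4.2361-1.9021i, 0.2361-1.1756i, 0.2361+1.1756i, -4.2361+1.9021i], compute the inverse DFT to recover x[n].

x[n] = (1/5) Σ(k=0 to 4) X[k] · e^(2πikn/5)

Computing each x[n]:
x[0] = -3
x[1] = -1
x[2] = 0
x[3] = 0
x[4] = -3

x = [-3, -1, 0, 0, -3]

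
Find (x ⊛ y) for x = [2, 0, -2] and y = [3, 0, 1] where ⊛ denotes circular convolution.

(x ⊛ y)[n] = Σ(m=0 to 2) x[m] · y[(n-m) mod 3]

Computing each output sample:
(x ⊛ y)[0] = 6
(x ⊛ y)[1] = -2
(x ⊛ y)[2] = -4

x ⊛ y = [6, -2, -4]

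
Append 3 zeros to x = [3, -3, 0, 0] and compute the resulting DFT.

Original 4-point DFT: [0, 3+3i, 6, 3-3i]
Zero-padded 7-point DFT provides frequency interpolation.

DFT_7([x, 0, ...]) = [0, 1.1295+2.3455i, 3.6676+2.9248i, 5.7029+1.3017i, 5.7029-1.3017i, 3.6676-2.9248i, 1.1295-2.3455i]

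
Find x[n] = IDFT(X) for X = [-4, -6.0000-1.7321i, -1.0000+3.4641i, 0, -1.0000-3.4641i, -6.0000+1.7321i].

x[n] = (1/6) Σ(k=0 to 5) X[k] · e^(2πikn/6)

Computing each x[n]:
x[0] = -3
x[1] = -2
x[2] = 2
x[3] = 1
x[4] = -1
x[5] = -1

x = [-3, -2, 2, 1, -1, -1]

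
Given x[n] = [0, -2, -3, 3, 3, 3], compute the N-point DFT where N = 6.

X[k] = Σ(n=0 to 5) x[n] · ω_6^(nk)
where ω_6 = e^(-2πi/6)

Computing each X[k]:
X[0] = 4
X[1] = -2.5000+9.5263i
X[2] = 2.5000-0.8660i
X[3] = -4
X[4] = 2.5000+0.8660i
X[5] = -2.5000-9.5263i

X = [4, -2.5000+9.5263i, 2.5000-0.8660i, -4, 2.5000+0.8660i, -2.5000-9.5263i]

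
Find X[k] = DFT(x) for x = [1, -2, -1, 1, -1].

X[k] = Σ(n=0 to 4) x[n] · ω_5^(nk)
where ω_5 = e^(-2πi/5)

Computing each X[k]:
X[0] = -2
X[1] = 0.0729+2.1266i
X[2] = 3.4271-1.3143i
X[3] = 3.4271+1.3143i
X[4] = 0.0729-2.1266i

X = [-2, 0.0729+2.1266i, 3.4271-1.3143i, 3.4271+1.3143i, 0.0729-2.1266i]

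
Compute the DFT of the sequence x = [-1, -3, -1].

X[k] = Σ(n=0 to 2) x[n] · ω_3^(nk)
where ω_3 = e^(-2πi/3)

Computing each X[k]:
X[0] = -5
X[1] = 1.0000+1.7321i
X[2] = 1.0000-1.7321i

X = [-5, 1.0000+1.7321i, 1.0000-1.7321i]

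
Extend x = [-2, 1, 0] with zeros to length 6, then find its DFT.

Original 3-point DFT: [-1, -2.5000-0.8660i, -2.5000+0.8660i]
Zero-padded 6-point DFT provides frequency interpolation.

DFT_6([x, 0, ...]) = [-1, -1.5000-0.8660i, -2.5000-0.8660i, -3, -2.5000+0.8660i, -1.5000+0.8660i]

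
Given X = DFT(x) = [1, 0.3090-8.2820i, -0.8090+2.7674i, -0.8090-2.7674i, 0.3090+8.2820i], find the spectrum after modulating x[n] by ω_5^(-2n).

Modulation property: DFT(ω_5^(-2n)·x[n]) = X[(k-2) mod 5], so circularly shift X by 2 positions.

X[k-2] = [-0.8090-2.7674i, 0.3090+8.2820i, 1, 0.3090-8.2820i, -0.8090+2.7674i]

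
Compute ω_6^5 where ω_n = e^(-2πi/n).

ω_6^5 = e^(-2πi·5/6)
= cos(-2π·5/6) + i·sin(-2π·5/6)
= cos(-10π/6) + i·sin(-10π/6)

ω_6^5 = cos(-10π/6) + i·sin(-10π/6) = 0.5000+0.8660i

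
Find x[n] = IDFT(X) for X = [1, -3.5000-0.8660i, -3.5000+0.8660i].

x[n] = (1/3) Σ(k=0 to 2) X[k] · e^(2πikn/3)

Computing each x[n]:
x[0] = -2
x[1] = 2
x[2] = 1

x = [-2, 2, 1]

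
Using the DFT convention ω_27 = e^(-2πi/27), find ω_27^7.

ω_27^7 = e^(-2πi·7/27)
= cos(-2π·7/27) + i·sin(-2π·7/27)
= cos(-14π/27) + i·sin(-14π/27)

ω_27^7 = cos(-14π/27) + i·sin(-14π/27) = -0.0581-0.9983i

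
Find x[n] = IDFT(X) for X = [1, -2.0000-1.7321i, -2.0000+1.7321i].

x[n] = (1/3) Σ(k=0 to 2) X[k] · e^(2πikn/3)

Computing each x[n]:
x[0] = -1
x[1] = 2
x[2] = 0

x = [-1, 2, 0]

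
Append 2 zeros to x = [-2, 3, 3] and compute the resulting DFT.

Original 3-point DFT: [4, -5, -5]
Zero-padded 5-point DFT provides frequency interpolation.

DFT_5([x, 0, ...]) = [4, -3.5000-4.6165i, -3.5000+1.0898i, -3.5000-1.0898i, -3.5000+4.6165i]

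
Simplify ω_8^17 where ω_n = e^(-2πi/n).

Since ω_8^8 = 1, powers reduce modulo 8.
17 mod 8 = 1
So ω_8^17 = ω_8^1 = e^(-2πi·1/8)

ω_8^17 = ω_8^1 = 0.7071-0.7071i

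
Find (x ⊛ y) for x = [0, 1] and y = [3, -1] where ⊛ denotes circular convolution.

(x ⊛ y)[n] = Σ(m=0 to 1) x[m] · y[(n-m) mod 2]

Computing each output sample:
(x ⊛ y)[0] = -1
(x ⊛ y)[1] = 3

x ⊛ y = [-1, 3]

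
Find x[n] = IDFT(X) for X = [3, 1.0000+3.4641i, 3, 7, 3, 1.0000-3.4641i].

x[n] = (1/6) Σ(k=0 to 5) X[k] · e^(2πikn/6)

Computing each x[n]:
x[0] = 3
x[1] = -2
x[2] = 0
x[3] = 0
x[4] = 2
x[5] = 0

x = [3, -2, 0, 0, 2, 0]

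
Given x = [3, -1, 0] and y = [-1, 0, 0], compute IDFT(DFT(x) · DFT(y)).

(x ⊛ y)[n] = Σ(m=0 to 2) x[m] · y[(n-m) mod 3]

Computing each output sample:
(x ⊛ y)[0] = -3
(x ⊛ y)[1] = 1
(x ⊛ y)[2] = 0

x ⊛ y = [-3, 1, 0]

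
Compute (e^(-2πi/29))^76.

Since ω_29^29 = 1, powers reduce modulo 29.
76 mod 29 = 18
So ω_29^76 = ω_29^18 = e^(-2πi·18/29)

ω_29^76 = ω_29^18 = -0.7260+0.6877i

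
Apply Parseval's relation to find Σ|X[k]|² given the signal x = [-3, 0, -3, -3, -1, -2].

Parseval: Σ|x[n]|² = (1/N)Σ|X[k]|², so Σ|X[k]|² = N·Σ|x[n]|² = 6·32.0000

Σ|X[k]|² = N·Σ|x[n]|² = 6·32.0000 = 192.0000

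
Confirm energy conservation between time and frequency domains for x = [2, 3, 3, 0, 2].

Time domain:
Σ|x[n]|² = |2|² + |3|² + |3|² + |0|² + |2|² = 26.0000

Frequency domain:
(1/5)Σ|X[k]|² = (1/5)(|10|² + |1.1180-2.7144i|² + |-1.1180+2.2654i|² + |-1.1180-2.2654i|² + |1.1180+2.7144i|²) = (1/5)·130.0000 = 26.0000

Both sides agree, confirming Parseval's theorem.

Σ|x[n]|² = (1/N)Σ|X[k]|² = 26.0000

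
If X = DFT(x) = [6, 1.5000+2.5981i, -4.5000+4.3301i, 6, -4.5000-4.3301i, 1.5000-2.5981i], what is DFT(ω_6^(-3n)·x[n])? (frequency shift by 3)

Modulation property: DFT(ω_6^(-3n)·x[n]) = X[(k-3) mod 6], so circularly shift X by 3 positions.

X[k-3] = [6, -4.5000-4.3301i, 1.5000-2.5981i, 6, 1.5000+2.5981i, -4.5000+4.3301i]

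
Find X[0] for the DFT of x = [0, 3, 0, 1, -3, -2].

X[0] = Σ(n=0 to 5) x[n] · ω_6^0 = Σ x[n]
= (0) + (3) + (0) + (1) + (-3) + (-2)

X[0] = -1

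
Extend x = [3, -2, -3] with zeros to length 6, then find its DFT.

Original 3-point DFT: [-2, 5.5000-0.8660i, 5.5000+0.8660i]
Zero-padded 6-point DFT provides frequency interpolation.

DFT_6([x, 0, ...]) = [-2, 3.5000+4.3301i, 5.5000-0.8660i, 2, 5.5000+0.8660i, 3.5000-4.3301i]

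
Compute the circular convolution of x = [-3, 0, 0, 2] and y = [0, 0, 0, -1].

(x ⊛ y)[n] = Σ(m=0 to 3) x[m] · y[(n-m) mod 4]

Computing each output sample:
(x ⊛ y)[0] = 0
(x ⊛ y)[1] = 0
(x ⊛ y)[2] = -2
(x ⊛ y)[3] = 3

x ⊛ y = [0, 0, -2, 3]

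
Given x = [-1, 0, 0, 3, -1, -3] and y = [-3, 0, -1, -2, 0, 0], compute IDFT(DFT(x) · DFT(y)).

(x ⊛ y)[n] = Σ(m=0 to 5) x[m] · y[(n-m) mod 6]

Computing each output sample:
(x ⊛ y)[0] = -2
(x ⊛ y)[1] = 5
(x ⊛ y)[2] = 7
(x ⊛ y)[3] = -7
(x ⊛ y)[4] = 3
(x ⊛ y)[5] = 6

x ⊛ y = [-2, 5, 7, -7, 3, 6]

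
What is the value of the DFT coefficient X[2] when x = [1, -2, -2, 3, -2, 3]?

X[2] = Σ(n=0 to 5) x[n] · ω_6^(2n) where ω_6 = e^(-2πi/6)
= (1)·ω_6^0 + (-2)·ω_6^2 + (-2)·ω_6^4 + (3)·ω_6^6 + (-2)·ω_6^8 + (3)·ω_6^10

X[2] = 5.5000+4.3301i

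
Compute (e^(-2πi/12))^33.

Since ω_12^12 = 1, powers reduce modulo 12.
33 mod 12 = 9
So ω_12^33 = ω_12^9 = e^(-2πi·9/12)

ω_12^33 = ω_12^9 = 1i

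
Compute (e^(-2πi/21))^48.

Since ω_21^21 = 1, powers reduce modulo 21.
48 mod 21 = 6
So ω_21^48 = ω_21^6 = e^(-2πi·6/21)

ω_21^48 = ω_21^6 = -0.2225-0.9749i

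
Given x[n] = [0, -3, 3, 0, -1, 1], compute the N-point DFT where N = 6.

X[k] = Σ(n=0 to 5) x[n] · ω_6^(nk)
where ω_6 = e^(-2πi/6)

Computing each X[k]:
X[0] = 0
X[1] = -2
X[2] = 6.9282i
X[3] = 4
X[4] = -6.9282i
X[5] = -2

X = [0, -2, 6.9282i, 4, -6.9282i, -2]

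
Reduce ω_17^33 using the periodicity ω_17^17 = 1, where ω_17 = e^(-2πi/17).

Since ω_17^17 = 1, powers reduce modulo 17.
33 mod 17 = 16
So ω_17^33 = ω_17^16 = e^(-2πi·16/17)

ω_17^33 = ω_17^16 = 0.9325+0.3612i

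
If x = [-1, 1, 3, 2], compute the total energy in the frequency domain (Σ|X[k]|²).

Parseval: Σ|x[n]|² = (1/N)Σ|X[k]|², so Σ|X[k]|² = N·Σ|x[n]|² = 4·15.0000

Σ|X[k]|² = N·Σ|x[n]|² = 4·15.0000 = 60.0000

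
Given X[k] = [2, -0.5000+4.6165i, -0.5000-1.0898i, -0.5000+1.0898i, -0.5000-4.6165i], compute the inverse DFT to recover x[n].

x[n] = (1/5) Σ(k=0 to 4) X[k] · e^(2πikn/5)

Computing each x[n]:
x[0] = 0
x[1] = -1
x[2] = -1
x[3] = 2
x[4] = 2

x = [0, -1, -1, 2, 2]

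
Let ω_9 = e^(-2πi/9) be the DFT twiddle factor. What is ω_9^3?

ω_9^3 = e^(-2πi·3/9)
= cos(-2π·3/9) + i·sin(-2π·3/9)
= cos(-6π/9) + i·sin(-6π/9)

ω_9^3 = cos(-6π/9) + i·sin(-6π/9) = -0.5000-0.8660i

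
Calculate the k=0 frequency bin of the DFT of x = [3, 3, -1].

X[0] = Σ(n=0 to 2) x[n] · ω_3^0 = Σ x[n]
= (3) + (3) + (-1)

X[0] = 5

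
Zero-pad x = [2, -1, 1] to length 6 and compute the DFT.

Original 3-point DFT: [2, 2.0000+1.7321i, 2.0000-1.7321i]
Zero-padded 6-point DFT provides frequency interpolation.

DFT_6([x, 0, ...]) = [2, 1, 2.0000+1.7321i, 4, 2.0000-1.7321i, 1]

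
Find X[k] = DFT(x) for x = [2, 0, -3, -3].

X[k] = Σ(n=0 to 3) x[n] · ω_4^(nk)
where ω_4 = e^(-2πi/4)

Computing each X[k]:
X[0] = -4
X[1] = 5-3i
X[2] = 2
X[3] = 5+3i

X = [-4, 5-3i, 2, 5+3i]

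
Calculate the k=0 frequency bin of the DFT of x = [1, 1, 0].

X[0] = Σ(n=0 to 2) x[n] · ω_3^0 = Σ x[n]
= (1) + (1) + (0)

X[0] = 2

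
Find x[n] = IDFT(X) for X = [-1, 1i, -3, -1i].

x[n] = (1/4) Σ(k=0 to 3) X[k] · e^(2πikn/4)

Computing each x[n]:
x[0] = -1
x[1] = 0
x[2] = -1
x[3] = 1

x = [-1, 0, -1, 1]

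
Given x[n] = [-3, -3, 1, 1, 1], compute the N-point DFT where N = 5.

X[k] = Σ(n=0 to 4) x[n] · ω_5^(nk)
where ω_5 = e^(-2πi/5)

Computing each X[k]:
X[0] = -3
X[1] = -5.2361+3.8042i
X[2] = -0.7639+2.3511i
X[3] = -0.7639-2.3511i
X[4] = -5.2361-3.8042i

X = [-3, -5.2361+3.8042i, -0.7639+2.3511i, -0.7639-2.3511i, -5.2361-3.8042i]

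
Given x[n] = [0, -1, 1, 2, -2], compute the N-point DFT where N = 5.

X[k] = Σ(n=0 to 4) x[n] · ω_5^(nk)
where ω_5 = e^(-2πi/5)

Computing each X[k]:
X[0] = 0
X[1] = -3.3541-0.3633i
X[2] = 3.3541-1.5388i
X[3] = 3.3541+1.5388i
X[4] = -3.3541+0.3633i

X = [0, -3.3541-0.3633i, 3.3541-1.5388i, 3.3541+1.5388i, -3.3541+0.3633i]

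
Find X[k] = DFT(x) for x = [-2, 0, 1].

X[k] = Σ(n=0 to 2) x[n] · ω_3^(nk)
where ω_3 = e^(-2πi/3)

Computing each X[k]:
X[0] = -1
X[1] = -2.5000+0.8660i
X[2] = -2.5000-0.8660i

X = [-1, -2.5000+0.8660i, -2.5000-0.8660i]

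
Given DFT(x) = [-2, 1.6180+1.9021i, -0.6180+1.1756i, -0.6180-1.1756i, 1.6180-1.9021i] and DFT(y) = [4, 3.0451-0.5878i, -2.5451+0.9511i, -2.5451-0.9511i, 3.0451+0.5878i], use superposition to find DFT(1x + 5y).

By linearity: DFT(1x + 5y) = 1·DFT(x) + 5·DFT(y)
= 1·[-2, 1.6180+1.9021i, -0.6180+1.1756i, -0.6180-1.1756i, 1.6180-1.9021i] + 5·[4, 3.0451-0.5878i, -2.5451+0.9511i, -2.5451-0.9511i, 3.0451+0.5878i]

Computing element-wise:
Z[0] = 1·(-2) + 5·(4) = 18
Z[1] = 1·(1.6180+1.9021i) + 5·(3.0451-0.5878i) = 16.8435-1.0369i
Z[2] = 1·(-0.6180+1.1756i) + 5·(-2.5451+0.9511i) = -13.3435+5.9311i
Z[3] = 1·(-0.6180-1.1756i) + 5·(-2.5451-0.9511i) = -13.3435-5.9311i
Z[4] = 1·(1.6180-1.9021i) + 5·(3.0451+0.5878i) = 16.8435+1.0369i

DFT(1x + 5y) = 1·X + 5·Y = [18, 16.8435-1.0369i, -13.3435+5.9311i, -13.3435-5.9311i, 16.8435+1.0369i]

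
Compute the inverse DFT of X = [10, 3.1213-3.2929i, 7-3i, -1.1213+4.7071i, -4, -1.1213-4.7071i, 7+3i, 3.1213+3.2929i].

x[n] = (1/8) Σ(k=0 to 7) X[k] · e^(2πikn/8)

Computing each x[n]:
x[0] = 3
x[1] = 3
x[2] = 1
x[3] = 0
x[4] = 2
x[5] = 2
x[6] = -3
x[7] = 2

x = [3, 3, 1, 0, 2, 2, -3, 2]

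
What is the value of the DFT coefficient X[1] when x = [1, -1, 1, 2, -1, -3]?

X[1] = Σ(n=0 to 5) x[n] · ω_6^(1n) where ω_6 = e^(-2πi/6)
= (1)·ω_6^0 + (-1)·ω_6^1 + (1)·ω_6^2 + (2)·ω_6^3 + (-1)·ω_6^4 + (-3)·ω_6^5

X[1] = -3.0000-3.4641i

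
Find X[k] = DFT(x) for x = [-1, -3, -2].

X[k] = Σ(n=0 to 2) x[n] · ω_3^(nk)
where ω_3 = e^(-2πi/3)

Computing each X[k]:
X[0] = -6
X[1] = 1.5000+0.8660i
X[2] = 1.5000-0.8660i

X = [-6, 1.5000+0.8660i, 1.5000-0.8660i]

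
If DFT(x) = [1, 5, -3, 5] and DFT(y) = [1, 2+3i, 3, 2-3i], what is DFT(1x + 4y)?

By linearity: DFT(1x + 4y) = 1·DFT(x) + 4·DFT(y)
= 1·[1, 5, -3, 5] + 4·[1, 2+3i, 3, 2-3i]

Computing element-wise:
Z[0] = 1·(1) + 4·(1) = 5
Z[1] = 1·(5) + 4·(2+3i) = 13+12i
Z[2] = 1·(-3) + 4·(3) = 9
Z[3] = 1·(5) + 4·(2-3i) = 13-12i

DFT(1x + 4y) = 1·X + 4·Y = [5, 13+12i, 9, 13-12i]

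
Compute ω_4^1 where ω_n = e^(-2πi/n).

ω_4^1 = e^(-2πi·1/4)
= cos(-2π·1/4) + i·sin(-2π·1/4)
= cos(-2π/4) + i·sin(-2π/4)

ω_4^1 = cos(-2π/4) + i·sin(-2π/4) = -1i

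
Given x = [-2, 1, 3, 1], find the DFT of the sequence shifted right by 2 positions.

Time shift by 2: X_shifted[k] = ω_4^(2k) · X[k]
Shifted x = [3, 1, -2, 1]

DFT(x[n-2]) = [3, 5, -1, 5]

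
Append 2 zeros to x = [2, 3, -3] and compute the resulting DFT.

Original 3-point DFT: [2, 2.0000-5.1962i, 2.0000+5.1962i]
Zero-padded 5-point DFT provides frequency interpolation.

DFT_5([x, 0, ...]) = [2, 5.3541-1.0898i, -1.3541-4.6165i, -1.3541+4.6165i, 5.3541+1.0898i]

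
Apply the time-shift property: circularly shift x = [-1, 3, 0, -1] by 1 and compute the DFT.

Time shift by 1: X_shifted[k] = ω_4^(1k) · X[k]
Shifted x = [-1, -1, 3, 0]

DFT(x[n-1]) = [1, -4+1i, 3, -4-1i]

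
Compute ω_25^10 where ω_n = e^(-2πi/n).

ω_25^10 = e^(-2πi·10/25)
= cos(-2π·10/25) + i·sin(-2π·10/25)
= cos(-20π/25) + i·sin(-20π/25)

ω_25^10 = cos(-20π/25) + i·sin(-20π/25) = -0.8090-0.5878i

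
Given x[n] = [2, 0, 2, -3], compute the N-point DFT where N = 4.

X[k] = Σ(n=0 to 3) x[n] · ω_4^(nk)
where ω_4 = e^(-2πi/4)

Computing each X[k]:
X[0] = 1
X[1] = -3i
X[2] = 7
X[3] = 3i

X = [1, -3i, 7, 3i]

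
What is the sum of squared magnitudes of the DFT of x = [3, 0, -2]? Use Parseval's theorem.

Parseval: Σ|x[n]|² = (1/N)Σ|X[k]|², so Σ|X[k]|² = N·Σ|x[n]|² = 3·13.0000

Σ|X[k]|² = N·Σ|x[n]|² = 3·13.0000 = 39.0000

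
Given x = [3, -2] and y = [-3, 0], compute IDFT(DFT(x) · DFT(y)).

(x ⊛ y)[n] = Σ(m=0 to 1) x[m] · y[(n-m) mod 2]

Computing each output sample:
(x ⊛ y)[0] = -9
(x ⊛ y)[1] = 6

x ⊛ y = [-9, 6]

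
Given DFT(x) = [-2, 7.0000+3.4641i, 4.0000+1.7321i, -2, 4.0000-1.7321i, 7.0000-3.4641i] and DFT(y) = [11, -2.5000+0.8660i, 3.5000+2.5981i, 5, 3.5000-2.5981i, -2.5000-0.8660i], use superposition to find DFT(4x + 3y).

By linearity: DFT(4x + 3y) = 4·DFT(x) + 3·DFT(y)
= 4·[-2, 7.0000+3.4641i, 4.0000+1.7321i, -2, 4.0000-1.7321i, 7.0000-3.4641i] + 3·[11, -2.5000+0.8660i, 3.5000+2.5981i, 5, 3.5000-2.5981i, -2.5000-0.8660i]

Computing element-wise:
Z[0] = 4·(-2) + 3·(11) = 25
Z[1] = 4·(7.0000+3.4641i) + 3·(-2.5000+0.8660i) = 20.5000+16.4544i
Z[2] = 4·(4.0000+1.7321i) + 3·(3.5000+2.5981i) = 26.5000+14.7227i
Z[3] = 4·(-2) + 3·(5) = 7
Z[4] = 4·(4.0000-1.7321i) + 3·(3.5000-2.5981i) = 26.5000-14.7227i
Z[5] = 4·(7.0000-3.4641i) + 3·(-2.5000-0.8660i) = 20.5000-16.4544i

DFT(4x + 3y) = 4·X + 3·Y = [25, 20.5000+16.4544i, 26.5000+14.7227i, 7, 26.5000-14.7227i, 20.5000-16.4544i]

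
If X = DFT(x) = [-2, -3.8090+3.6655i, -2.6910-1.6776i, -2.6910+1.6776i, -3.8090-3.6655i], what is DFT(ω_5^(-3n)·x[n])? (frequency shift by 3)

Modulation property: DFT(ω_5^(-3n)·x[n]) = X[(k-3) mod 5], so circularly shift X by 3 positions.

X[k-3] = [-2.6910-1.6776i, -2.6910+1.6776i, -3.8090-3.6655i, -2, -3.8090+3.6655i]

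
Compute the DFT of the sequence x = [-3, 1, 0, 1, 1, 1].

X[k] = Σ(n=0 to 5) x[n] · ω_6^(nk)
where ω_6 = e^(-2πi/6)

Computing each X[k]:
X[0] = 1
X[1] = -3.5000+0.8660i
X[2] = -3.5000-0.8660i
X[3] = -5
X[4] = -3.5000+0.8660i
X[5] = -3.5000-0.8660i

X = [1, -3.5000+0.8660i, -3.5000-0.8660i, -5, -3.5000+0.8660i, -3.5000-0.8660i]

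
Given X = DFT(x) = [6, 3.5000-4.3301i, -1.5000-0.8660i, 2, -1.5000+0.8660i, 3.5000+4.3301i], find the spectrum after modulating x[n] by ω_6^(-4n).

Modulation property: DFT(ω_6^(-4n)·x[n]) = X[(k-4) mod 6], so circularly shift X by 4 positions.

X[k-4] = [-1.5000-0.8660i, 2, -1.5000+0.8660i, 3.5000+4.3301i, 6, 3.5000-4.3301i]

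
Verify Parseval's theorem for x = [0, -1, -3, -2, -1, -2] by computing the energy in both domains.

Time domain:
Σ|x[n]|² = |0|² + |-1|² + |-3|² + |-2|² + |-1|² + |-2|² = 19.0000

Frequency domain:
(1/6)Σ|X[k]|² = (1/6)(|-9|² + |2.5000+0.8660i|² + |1.5000-2.5981i|² + |1|² + |1.5000+2.5981i|² + |2.5000-0.8660i|²) = (1/6)·114.0000 = 19.0000

Both sides agree, confirming Parseval's theorem.

Σ|x[n]|² = (1/N)Σ|X[k]|² = 19.0000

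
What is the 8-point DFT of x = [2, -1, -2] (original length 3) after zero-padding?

Original 3-point DFT: [-1, 3.5000-0.8660i, 3.5000+0.8660i]
Zero-padded 8-point DFT provides frequency interpolation.

DFT_8([x, 0, ...]) = [-1, 1.2929+2.7071i, 4+1i, 2.7071-1.2929i, 1, 2.7071+1.2929i, 4-1i, 1.2929-2.7071i]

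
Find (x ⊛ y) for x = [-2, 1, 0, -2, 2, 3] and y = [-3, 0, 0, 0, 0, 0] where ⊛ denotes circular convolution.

(x ⊛ y)[n] = Σ(m=0 to 5) x[m] · y[(n-m) mod 6]

Computing each output sample:
(x ⊛ y)[0] = 6
(x ⊛ y)[1] = -3
(x ⊛ y)[2] = 0
(x ⊛ y)[3] = 6
(x ⊛ y)[4] = -6
(x ⊛ y)[5] = -9

x ⊛ y = [6, -3, 0, 6, -6, -9]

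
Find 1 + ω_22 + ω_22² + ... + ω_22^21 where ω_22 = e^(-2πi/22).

Sum of all nth roots of unity equals 0 for n > 1 (geometric series with r ≠ 1).

0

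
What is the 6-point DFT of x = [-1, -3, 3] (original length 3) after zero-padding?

Original 3-point DFT: [-1, -1.0000+5.1962i, -1.0000-5.1962i]
Zero-padded 6-point DFT provides frequency interpolation.

DFT_6([x, 0, ...]) = [-1, -4, -1.0000+5.1962i, 5, -1.0000-5.1962i, -4]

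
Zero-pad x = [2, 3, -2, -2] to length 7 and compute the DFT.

Original 4-point DFT: [1, 4-5i, -1, 4+5i]
Zero-padded 7-point DFT provides frequency interpolation.

DFT_7([x, 0, ...]) = [1, 6.1174+0.4721i, 1.8874-5.3562i, -1.5048-0.9155i, -1.5048+0.9155i, 1.8874+5.3562i, 6.1174-0.4721i]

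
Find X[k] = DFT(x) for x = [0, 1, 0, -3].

X[k] = Σ(n=0 to 3) x[n] · ω_4^(nk)
where ω_4 = e^(-2πi/4)

Computing each X[k]:
X[0] = -2
X[1] = -4i
X[2] = 2
X[3] = 4i

X = [-2, -4i, 2, 4i]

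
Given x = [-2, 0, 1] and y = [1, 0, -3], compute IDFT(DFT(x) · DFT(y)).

(x ⊛ y)[n] = Σ(m=0 to 2) x[m] · y[(n-m) mod 3]

Computing each output sample:
(x ⊛ y)[0] = -2
(x ⊛ y)[1] = -3
(x ⊛ y)[2] = 7

x ⊛ y = [-2, -3, 7]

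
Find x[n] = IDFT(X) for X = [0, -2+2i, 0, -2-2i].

x[n] = (1/4) Σ(k=0 to 3) X[k] · e^(2πikn/4)

Computing each x[n]:
x[0] = -1
x[1] = -1
x[2] = 1
x[3] = 1

x = [-1, -1, 1, 1]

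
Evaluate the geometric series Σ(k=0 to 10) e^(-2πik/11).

Sum of all nth roots of unity equals 0 for n > 1 (geometric series with r ≠ 1).

0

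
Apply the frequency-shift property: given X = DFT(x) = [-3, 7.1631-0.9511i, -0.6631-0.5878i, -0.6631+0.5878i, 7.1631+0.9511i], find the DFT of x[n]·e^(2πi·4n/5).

Modulation property: DFT(ω_5^(-4n)·x[n]) = X[(k-4) mod 5], so circularly shift X by 4 positions.

X[k-4] = [7.1631-0.9511i, -0.6631-0.5878i, -0.6631+0.5878i, 7.1631+0.9511i, -3]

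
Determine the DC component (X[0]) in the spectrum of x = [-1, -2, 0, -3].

X[0] = Σ(n=0 to 3) x[n] · ω_4^0 = Σ x[n]
= (-1) + (-2) + (0) + (-3)

X[0] = -6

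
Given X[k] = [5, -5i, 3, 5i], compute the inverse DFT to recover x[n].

x[n] = (1/4) Σ(k=0 to 3) X[k] · e^(2πikn/4)

Computing each x[n]:
x[0] = 2
x[1] = 3
x[2] = 2
x[3] = -2

x = [2, 3, 2, -2]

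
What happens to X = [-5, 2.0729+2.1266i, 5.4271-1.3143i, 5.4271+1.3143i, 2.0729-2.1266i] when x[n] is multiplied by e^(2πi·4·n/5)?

Modulation property: DFT(ω_5^(-4n)·x[n]) = X[(k-4) mod 5], so circularly shift X by 4 positions.

X[k-4] = [2.0729+2.1266i, 5.4271-1.3143i, 5.4271+1.3143i, 2.0729-2.1266i, -5]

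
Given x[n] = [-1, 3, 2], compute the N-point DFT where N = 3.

X[k] = Σ(n=0 to 2) x[n] · ω_3^(nk)
where ω_3 = e^(-2πi/3)

Computing each X[k]:
X[0] = 4
X[1] = -3.5000-0.8660i
X[2] = -3.5000+0.8660i

X = [4, -3.5000-0.8660i, -3.5000+0.8660i]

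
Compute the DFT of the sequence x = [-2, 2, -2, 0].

X[k] = Σ(n=0 to 3) x[n] · ω_4^(nk)
where ω_4 = e^(-2πi/4)

Computing each X[k]:
X[0] = -2
X[1] = -2i
X[2] = -6
X[3] = 2i

X = [-2, -2i, -6, 2i]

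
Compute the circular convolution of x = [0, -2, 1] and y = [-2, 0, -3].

(x ⊛ y)[n] = Σ(m=0 to 2) x[m] · y[(n-m) mod 3]

Computing each output sample:
(x ⊛ y)[0] = 6
(x ⊛ y)[1] = 1
(x ⊛ y)[2] = -2

x ⊛ y = [6, 1, -2]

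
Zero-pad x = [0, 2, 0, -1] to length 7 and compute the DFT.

Original 4-point DFT: [1, -3i, -1, 3i]
Zero-padded 7-point DFT provides frequency interpolation.

DFT_7([x, 0, ...]) = [1, 2.1479-1.1298i, -1.0685-2.7317i, -1.5794+0.1072i, -1.5794-0.1072i, -1.0685+2.7317i, 2.1479+1.1298i]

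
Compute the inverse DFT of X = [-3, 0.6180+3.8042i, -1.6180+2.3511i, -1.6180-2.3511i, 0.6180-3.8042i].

x[n] = (1/5) Σ(k=0 to 4) X[k] · e^(2πikn/5)

Computing each x[n]:
x[0] = -1
x[1] = -2
x[2] = -1
x[3] = -1
x[4] = 2

x = [-1, -2, -1, -1, 2]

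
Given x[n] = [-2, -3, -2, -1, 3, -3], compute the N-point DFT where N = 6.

X[k] = Σ(n=0 to 5) x[n] · ω_6^(nk)
where ω_6 = e^(-2πi/6)

Computing each X[k]:
X[0] = -8
X[1] = -4.5000+4.3301i
X[2] = -0.5000-4.3301i
X[3] = 6
X[4] = -0.5000+4.3301i
X[5] = -4.5000-4.3301i

X = [-8, -4.5000+4.3301i, -0.5000-4.3301i, 6, -0.5000+4.3301i, -4.5000-4.3301i]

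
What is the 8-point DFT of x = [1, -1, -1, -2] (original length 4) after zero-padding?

Original 4-point DFT: [-3, 2-1i, 3, 2+1i]
Zero-padded 8-point DFT provides frequency interpolation.

DFT_8([x, 0, ...]) = [-3, 1.7071+3.1213i, 2-1i, 0.2929+1.1213i, 3, 0.2929-1.1213i, 2+1i, 1.7071-3.1213i]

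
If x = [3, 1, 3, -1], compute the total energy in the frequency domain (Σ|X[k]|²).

Parseval: Σ|x[n]|² = (1/N)Σ|X[k]|², so Σ|X[k]|² = N·Σ|x[n]|² = 4·20.0000

Σ|X[k]|² = N·Σ|x[n]|² = 4·20.0000 = 80.0000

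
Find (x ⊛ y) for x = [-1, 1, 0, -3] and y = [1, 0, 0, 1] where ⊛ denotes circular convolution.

(x ⊛ y)[n] = Σ(m=0 to 3) x[m] · y[(n-m) mod 4]

Computing each output sample:
(x ⊛ y)[0] = 0
(x ⊛ y)[1] = 1
(x ⊛ y)[2] = -3
(x ⊛ y)[3] = -4

x ⊛ y = [0, 1, -3, -4]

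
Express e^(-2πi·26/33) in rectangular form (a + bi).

ω_33^26 = e^(-2πi·26/33)
= cos(-2π·26/33) + i·sin(-2π·26/33)
= cos(-52π/33) + i·sin(-52π/33)

ω_33^26 = cos(-52π/33) + i·sin(-52π/33) = 0.2358+0.9718i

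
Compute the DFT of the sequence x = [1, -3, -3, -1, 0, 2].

X[k] = Σ(n=0 to 5) x[n] · ω_6^(nk)
where ω_6 = e^(-2πi/6)

Computing each X[k]:
X[0] = -4
X[1] = 3.0000+6.9282i
X[2] = 2.0000+1.7321i
X[3] = 0
X[4] = 2.0000-1.7321i
X[5] = 3.0000-6.9282i

X = [-4, 3.0000+6.9282i, 2.0000+1.7321i, 0, 2.0000-1.7321i, 3.0000-6.9282i]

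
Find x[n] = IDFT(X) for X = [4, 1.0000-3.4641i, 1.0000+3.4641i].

x[n] = (1/3) Σ(k=0 to 2) X[k] · e^(2πikn/3)

Computing each x[n]:
x[0] = 2
x[1] = 3
x[2] = -1

x = [2, 3, -1]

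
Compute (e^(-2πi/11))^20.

Since ω_11^11 = 1, powers reduce modulo 11.
20 mod 11 = 9
So ω_11^20 = ω_11^9 = e^(-2πi·9/11)

ω_11^20 = ω_11^9 = 0.4154+0.9096i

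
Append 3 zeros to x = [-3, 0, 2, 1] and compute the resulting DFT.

Original 4-point DFT: [0, -5+1i, -2, -5-1i]
Zero-padded 7-point DFT provides frequency interpolation.

DFT_7([x, 0, ...]) = [0, -4.3460-2.3837i, -4.1784+1.6496i, -1.9755+0.5887i, -1.9755-0.5887i, -4.1784-1.6496i, -4.3460+2.3837i]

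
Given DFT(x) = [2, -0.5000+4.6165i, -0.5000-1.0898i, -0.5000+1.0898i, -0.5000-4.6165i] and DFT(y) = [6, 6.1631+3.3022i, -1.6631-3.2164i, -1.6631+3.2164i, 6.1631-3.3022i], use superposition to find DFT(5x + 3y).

By linearity: DFT(5x + 3y) = 5·DFT(x) + 3·DFT(y)
= 5·[2, -0.5000+4.6165i, -0.5000-1.0898i, -0.5000+1.0898i, -0.5000-4.6165i] + 3·[6, 6.1631+3.3022i, -1.6631-3.2164i, -1.6631+3.2164i, 6.1631-3.3022i]

Computing element-wise:
Z[0] = 5·(2) + 3·(6) = 28
Z[1] = 5·(-0.5000+4.6165i) + 3·(6.1631+3.3022i) = 15.9893+32.9891i
Z[2] = 5·(-0.5000-1.0898i) + 3·(-1.6631-3.2164i) = -7.4893-15.0982i
Z[3] = 5·(-0.5000+1.0898i) + 3·(-1.6631+3.2164i) = -7.4893+15.0982i
Z[4] = 5·(-0.5000-4.6165i) + 3·(6.1631-3.3022i) = 15.9893-32.9891i

DFT(5x + 3y) = 5·X + 3·Y = [28, 15.9893+32.9891i, -7.4893-15.0982i, -7.4893+15.0982i, 15.9893-32.9891i]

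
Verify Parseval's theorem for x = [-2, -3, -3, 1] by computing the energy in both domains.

Time domain:
Σ|x[n]|² = |-2|² + |-3|² + |-3|² + |1|² = 23.0000

Frequency domain:
(1/4)Σ|X[k]|² = (1/4)(|-7|² + |1+4i|² + |-3|² + |1-4i|²) = (1/4)·92.0000 = 23.0000

Both sides agree, confirming Parseval's theorem.

Σ|x[n]|² = (1/N)Σ|X[k]|² = 23.0000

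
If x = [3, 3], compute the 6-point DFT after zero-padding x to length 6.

Original 2-point DFT: [6, 0]
Zero-padded 6-point DFT provides frequency interpolation.

DFT_6([x, 0, ...]) = [6, 4.5000-2.5981i, 1.5000-2.5981i, 0, 1.5000+2.5981i, 4.5000+2.5981i]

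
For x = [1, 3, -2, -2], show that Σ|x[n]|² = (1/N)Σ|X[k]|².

Time domain:
Σ|x[n]|² = |1|² + |3|² + |-2|² + |-2|² = 18.0000

Frequency domain:
(1/4)Σ|X[k]|² = (1/4)(|0|² + |3-5i|² + |-2|² + |3+5i|²) = (1/4)·72.0000 = 18.0000

Both sides agree, confirming Parseval's theorem.

Σ|x[n]|² = (1/N)Σ|X[k]|² = 18.0000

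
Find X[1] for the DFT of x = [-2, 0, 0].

X[1] = Σ(n=0 to 2) x[n] · ω_3^(1n) where ω_3 = e^(-2πi/3)
= (-2)·ω_3^0 + (0)·ω_3^1 + (0)·ω_3^2

X[1] = -2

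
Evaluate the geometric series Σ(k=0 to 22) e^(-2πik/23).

Sum of all nth roots of unity equals 0 for n > 1 (geometric series with r ≠ 1).

0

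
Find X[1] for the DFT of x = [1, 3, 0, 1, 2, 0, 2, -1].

X[1] = Σ(n=0 to 7) x[n] · ω_8^(1n) where ω_8 = e^(-2πi/8)
= (1)·ω_8^0 + (3)·ω_8^1 + (0)·ω_8^2 + (1)·ω_8^3 + (2)·ω_8^4 + (0)·ω_8^5 + (2)·ω_8^6 + (-1)·ω_8^7

X[1] = -0.2929-1.5355i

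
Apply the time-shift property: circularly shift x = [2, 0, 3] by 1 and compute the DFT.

Time shift by 1: X_shifted[k] = ω_3^(1k) · X[k]
Shifted x = [3, 2, 0]

DFT(x[n-1]) = [5, 2.0000-1.7321i, 2.0000+1.7321i]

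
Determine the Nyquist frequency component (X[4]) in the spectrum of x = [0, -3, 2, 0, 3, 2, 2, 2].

X[4] = Σ(n=0 to 7) x[n] · ω_8^(4n) where ω_8 = e^(-2πi/8)
= (0)·ω_8^0 + (-3)·ω_8^4 + (2)·ω_8^8 + (0)·ω_8^12 + (3)·ω_8^16 + (2)·ω_8^20 + (2)·ω_8^24 + (2)·ω_8^28

X[4] = 6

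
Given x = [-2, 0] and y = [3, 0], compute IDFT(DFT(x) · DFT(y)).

(x ⊛ y)[n] = Σ(m=0 to 1) x[m] · y[(n-m) mod 2]

Computing each output sample:
(x ⊛ y)[0] = -6
(x ⊛ y)[1] = 0

x ⊛ y = [-6, 0]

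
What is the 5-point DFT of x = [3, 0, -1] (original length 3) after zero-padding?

Original 3-point DFT: [2, 3.5000-0.8660i, 3.5000+0.8660i]
Zero-padded 5-point DFT provides frequency interpolation.

DFT_5([x, 0, ...]) = [2, 3.8090+0.5878i, 2.6910-0.9511i, 2.6910+0.9511i, 3.8090-0.5878i]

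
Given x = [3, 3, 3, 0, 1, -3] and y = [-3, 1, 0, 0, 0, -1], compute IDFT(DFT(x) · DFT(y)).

(x ⊛ y)[n] = Σ(m=0 to 5) x[m] · y[(n-m) mod 6]

Computing each output sample:
(x ⊛ y)[0] = -15
(x ⊛ y)[1] = -9
(x ⊛ y)[2] = -6
(x ⊛ y)[3] = 2
(x ⊛ y)[4] = 0
(x ⊛ y)[5] = 7

x ⊛ y = [-15, -9, -6, 2, 0, 7]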